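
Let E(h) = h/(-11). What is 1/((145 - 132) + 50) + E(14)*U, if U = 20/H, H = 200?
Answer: -386/3465 ≈ -0.11140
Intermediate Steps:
E(h) = -h/11 (E(h) = h*(-1/11) = -h/11)
U = ⅒ (U = 20/200 = 20*(1/200) = ⅒ ≈ 0.10000)
1/((145 - 132) + 50) + E(14)*U = 1/((145 - 132) + 50) - 1/11*14*(⅒) = 1/(13 + 50) - 14/11*⅒ = 1/63 - 7/55 = -386/3465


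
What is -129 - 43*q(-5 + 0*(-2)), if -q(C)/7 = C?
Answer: -1634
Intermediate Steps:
q(C) = -7*C
-129 - 43*q(-5 + 0*(-2)) = -129 - (-301)*(-5 + 0*(-2)) = -129 - (-301)*(-5 + 0) = -129 - (-301)*(-5) = -129 - 43*35 = -129 - 1505 = -1634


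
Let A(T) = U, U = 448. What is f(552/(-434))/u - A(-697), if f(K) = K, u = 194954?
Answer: -9476324170/21152509 ≈ -448.00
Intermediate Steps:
A(T) = 448
f(552/(-434))/u - A(-697) = (552/(-434))/194954 - 1*448 = (552*(-1/434))*(1/194954) - 448 = -276/217*1/194954 - 448 = -138/21152509 - 448 = -9476324170/21152509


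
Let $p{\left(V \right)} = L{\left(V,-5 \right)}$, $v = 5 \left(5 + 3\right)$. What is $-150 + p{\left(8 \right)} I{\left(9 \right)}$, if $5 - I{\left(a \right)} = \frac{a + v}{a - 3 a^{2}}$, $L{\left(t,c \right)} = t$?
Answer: $- \frac{12674}{117} \approx -108.32$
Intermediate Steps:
$v = 40$ ($v = 5 \cdot 8 = 40$)
$p{\left(V \right)} = V$
$I{\left(a \right)} = 5 - \frac{40 + a}{a - 3 a^{2}}$ ($I{\left(a \right)} = 5 - \frac{a + 40}{a - 3 a^{2}} = 5 - \frac{40 + a}{a - 3 a^{2}}$)
$-150 + p{\left(8 \right)} I{\left(9 \right)} = -150 + 8 \frac{40 - 36 + 15 \cdot 9^{2}}{9 \left(-1 + 3 \cdot 9\right)} = -150 + 8 \frac{40 - 36 + 15 \cdot 81}{9 \left(-1 + 27\right)} = -150 + 8 \frac{40 - 36 + 1215}{9 \cdot 26} = -150 + 8 \cdot \frac{1}{9} \cdot \frac{1}{26} \cdot 1219 = -150 + 8 \cdot \frac{1219}{234} = -150 + \frac{4876}{117} = - \frac{12674}{117}$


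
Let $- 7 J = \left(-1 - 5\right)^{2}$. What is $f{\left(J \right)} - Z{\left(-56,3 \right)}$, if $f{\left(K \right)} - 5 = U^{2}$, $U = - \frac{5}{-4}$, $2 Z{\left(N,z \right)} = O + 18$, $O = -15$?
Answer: $\frac{81}{16} \approx 5.0625$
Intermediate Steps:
$Z{\left(N,z \right)} = \frac{3}{2}$ ($Z{\left(N,z \right)} = \frac{-15 + 18}{2} = \frac{1}{2} \cdot 3 = \frac{3}{2}$)
$U = \frac{5}{4}$ ($U = \left(-5\right) \left(- \frac{1}{4}\right) = \frac{5}{4} \approx 1.25$)
$J = - \frac{36}{7}$ ($J = - \frac{\left(-1 - 5\right)^{2}}{7} = - \frac{\left(-6\right)^{2}}{7} = \left(- \frac{1}{7}\right) 36 = - \frac{36}{7} \approx -5.1429$)
$f{\left(K \right)} = \frac{105}{16}$ ($f{\left(K \right)} = 5 + \left(\frac{5}{4}\right)^{2} = 5 + \frac{25}{16} = \frac{105}{16}$)
$f{\left(J \right)} - Z{\left(-56,3 \right)} = \frac{105}{16} - \frac{3}{2} = \frac{81}{16}$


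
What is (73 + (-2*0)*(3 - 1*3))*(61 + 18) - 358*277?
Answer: -93399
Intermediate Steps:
(73 + (-2*0)*(3 - 1*3))*(61 + 18) - 358*277 = (73 + 0*(3 - 3))*79 - 99166 = (73 + 0*0)*79 - 99166 = (73 + 0)*79 - 99166 = 73*79 - 99166 = 5767 - 99166 = -93399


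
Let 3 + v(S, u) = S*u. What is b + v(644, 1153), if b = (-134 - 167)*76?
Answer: 719653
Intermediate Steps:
v(S, u) = -3 + S*u
b = -22876 (b = -301*76 = -22876)
b + v(644, 1153) = -22876 + (-3 + 644*1153) = -22876 + (-3 + 742532) = -22876 + 742529 = 719653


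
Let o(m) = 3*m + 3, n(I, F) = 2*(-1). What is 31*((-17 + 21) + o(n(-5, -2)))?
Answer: 31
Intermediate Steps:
n(I, F) = -2
o(m) = 3 + 3*m
31*((-17 + 21) + o(n(-5, -2))) = 31*((-17 + 21) + (3 + 3*(-2))) = 31*(4 + (3 - 6)) = 31*(4 - 3) = 31*1 = 31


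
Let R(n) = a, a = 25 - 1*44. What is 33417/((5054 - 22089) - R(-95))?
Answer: -11139/5672 ≈ -1.9639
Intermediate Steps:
a = -19 (a = 25 - 44 = -19)
R(n) = -19
33417/((5054 - 22089) - R(-95)) = 33417/((5054 - 22089) - 1*(-19)) = 33417/(-17035 + 19) = 33417/(-17016) = 33417*(-1/17016) = -11139/5672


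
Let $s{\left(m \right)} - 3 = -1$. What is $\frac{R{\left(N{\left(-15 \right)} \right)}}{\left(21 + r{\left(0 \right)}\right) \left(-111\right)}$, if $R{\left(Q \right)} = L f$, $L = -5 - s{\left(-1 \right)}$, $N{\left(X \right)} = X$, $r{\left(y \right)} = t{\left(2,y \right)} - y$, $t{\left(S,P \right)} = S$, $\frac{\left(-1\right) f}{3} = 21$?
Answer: $- \frac{147}{851} \approx -0.17274$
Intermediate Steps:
$f = -63$ ($f = \left(-3\right) 21 = -63$)
$s{\left(m \right)} = 2$ ($s{\left(m \right)} = 3 - 1 = 2$)
$r{\left(y \right)} = 2 - y$
$L = -7$ ($L = -5 - 2 = -7$)
$R{\left(Q \right)} = 441$ ($R{\left(Q \right)} = \left(-7\right) \left(-63\right) = 441$)
$\frac{R{\left(N{\left(-15 \right)} \right)}}{\left(21 + r{\left(0 \right)}\right) \left(-111\right)} = \frac{441}{\left(21 + \left(2 - 0\right)\right) \left(-111\right)} = \frac{441}{\left(21 + \left(2 + 0\right)\right) \left(-111\right)} = \frac{441}{\left(21 + 2\right) \left(-111\right)} = \frac{441}{23 \left(-111\right)} = \frac{441}{-2553} = 441 \left(- \frac{1}{2553}\right) = - \frac{147}{851}$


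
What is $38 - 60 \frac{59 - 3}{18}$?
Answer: $- \frac{446}{3} \approx -148.67$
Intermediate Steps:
$38 - 60 \frac{59 - 3}{18} = 38 - 60 \cdot 56 \cdot \frac{1}{18} = 38 - \frac{560}{3} = - \frac{446}{3}$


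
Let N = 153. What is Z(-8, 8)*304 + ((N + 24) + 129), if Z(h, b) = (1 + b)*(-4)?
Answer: -10638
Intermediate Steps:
Z(h, b) = -4 - 4*b
Z(-8, 8)*304 + ((N + 24) + 129) = (-4 - 4*8)*304 + ((153 + 24) + 129) = (-4 - 32)*304 + (177 + 129) = -36*304 + 306 = -10944 + 306 = -10638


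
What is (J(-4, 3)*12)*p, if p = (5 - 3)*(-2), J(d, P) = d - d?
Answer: 0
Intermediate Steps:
J(d, P) = 0
p = -4 (p = 2*(-2) = -4)
(J(-4, 3)*12)*p = (0*12)*(-4) = 0*(-4) = 0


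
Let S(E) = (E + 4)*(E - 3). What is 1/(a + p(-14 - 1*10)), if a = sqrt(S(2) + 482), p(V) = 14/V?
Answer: 12/9785 + 288*sqrt(119)/68495 ≈ 0.047094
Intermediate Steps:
S(E) = (-3 + E)*(4 + E) (S(E) = (4 + E)*(-3 + E) = (-3 + E)*(4 + E))
a = 2*sqrt(119) (a = sqrt((-12 + 2 + 2**2) + 482) = sqrt((-12 + 2 + 4) + 482) = sqrt(-6 + 482) = sqrt(476) = 2*sqrt(119) ≈ 21.817)
1/(a + p(-14 - 1*10)) = 1/(2*sqrt(119) + 14/(-14 - 1*10)) = 1/(2*sqrt(119) + 14/(-14 - 10)) = 1/(2*sqrt(119) + 14/(-24)) = 1/(2*sqrt(119) + 14*(-1/24)) = 1/(2*sqrt(119) - 7/12) = 1/(-7/12 + 2*sqrt(119))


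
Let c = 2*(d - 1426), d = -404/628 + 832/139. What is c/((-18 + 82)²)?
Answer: -31003013/44693504 ≈ -0.69368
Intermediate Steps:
d = 116585/21823 (d = -404*1/628 + 832*(1/139) = -101/157 + 832/139 = 116585/21823 ≈ 5.3423)
c = -62006026/21823 (c = 2*(116585/21823 - 1426) = 2*(-31003013/21823) = -62006026/21823 ≈ -2841.3)
c/((-18 + 82)²) = -62006026/(21823*(-18 + 82)²) = -62006026/(21823*(64²)) = -62006026/21823/4096 = -62006026/21823*1/4096 = -31003013/44693504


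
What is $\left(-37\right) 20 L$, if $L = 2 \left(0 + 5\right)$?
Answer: $-7400$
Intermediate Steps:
$L = 10$ ($L = 2 \cdot 5 = 10$)
$\left(-37\right) 20 L = \left(-37\right) 20 \cdot 10 = \left(-740\right) 10 = -7400$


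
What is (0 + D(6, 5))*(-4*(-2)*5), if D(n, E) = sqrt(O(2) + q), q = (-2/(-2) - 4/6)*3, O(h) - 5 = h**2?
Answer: 40*sqrt(10) ≈ 126.49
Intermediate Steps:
O(h) = 5 + h**2
q = 1 (q = (-2*(-1/2) - 4*1/6)*3 = (1 - 2/3)*3 = (1/3)*3 = 1)
D(n, E) = sqrt(10) (D(n, E) = sqrt((5 + 2**2) + 1) = sqrt((5 + 4) + 1) = sqrt(9 + 1) = sqrt(10))
(0 + D(6, 5))*(-4*(-2)*5) = (0 + sqrt(10))*(-4*(-2)*5) = sqrt(10)*(8*5) = sqrt(10)*40 = 40*sqrt(10)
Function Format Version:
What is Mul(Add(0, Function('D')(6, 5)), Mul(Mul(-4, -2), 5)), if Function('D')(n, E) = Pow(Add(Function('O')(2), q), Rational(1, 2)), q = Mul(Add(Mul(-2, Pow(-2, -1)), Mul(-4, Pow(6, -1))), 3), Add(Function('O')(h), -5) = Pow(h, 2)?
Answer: Mul(40, Pow(10, Rational(1, 2))) ≈ 126.49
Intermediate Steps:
Function('O')(h) = Add(5, Pow(h, 2))
q = 1 (q = Mul(Add(Mul(-2, Rational(-1, 2)), Mul(-4, Rational(1, 6))), 3) = Mul(Add(1, Rational(-2, 3)), 3) = Mul(Rational(1, 3), 3) = 1)
Function('D')(n, E) = Pow(10, Rational(1, 2)) (Function('D')(n, E) = Pow(Add(Add(5, Pow(2, 2)), 1), Rational(1, 2)) = Pow(Add(Add(5, 4), 1), Rational(1, 2)) = Pow(Add(9, 1), Rational(1, 2)) = Pow(10, Rational(1, 2)))
Mul(Add(0, Function('D')(6, 5)), Mul(Mul(-4, -2), 5)) = Mul(Add(0, Pow(10, Rational(1, 2))), Mul(Mul(-4, -2), 5)) = Mul(Pow(10, Rational(1, 2)), Mul(8, 5)) = Mul(Pow(10, Rational(1, 2)), 40) = Mul(40, Pow(10, Rational(1, 2)))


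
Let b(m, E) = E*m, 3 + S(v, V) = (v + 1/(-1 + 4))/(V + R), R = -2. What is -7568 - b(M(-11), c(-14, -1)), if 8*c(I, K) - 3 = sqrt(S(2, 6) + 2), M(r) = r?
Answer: -60511/8 + 11*I*sqrt(15)/48 ≈ -7563.9 + 0.88756*I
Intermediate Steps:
S(v, V) = -3 + (1/3 + v)/(-2 + V) (S(v, V) = -3 + (v + 1/(-1 + 4))/(V - 2) = -3 + (v + 1/3)/(-2 + V) = -3 + (1/3 + v)/(-2 + V))
c(I, K) = 3/8 + I*sqrt(15)/48 (c(I, K) = 3/8 + sqrt((19/3 + 2 - 3*6)/(-2 + 6) + 2)/8 = 3/8 + sqrt((19/3 + 2 - 18)/4 + 2)/8 = 3/8 + sqrt((1/4)*(-29/3) + 2)/8 = 3/8 + sqrt(-29/12 + 2)/8 = 3/8 + sqrt(-5/12)/8 = 3/8 + (I*sqrt(15)/6)/8 = 3/8 + I*sqrt(15)/48)
-7568 - b(M(-11), c(-14, -1)) = -7568 - (3/8 + I*sqrt(15)/48)*(-11) = -7568 - (-33/8 - 11*I*sqrt(15)/48) = -7568 + (33/8 + 11*I*sqrt(15)/48) = -60511/8 + 11*I*sqrt(15)/48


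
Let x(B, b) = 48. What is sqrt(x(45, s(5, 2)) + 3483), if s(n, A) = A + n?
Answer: sqrt(3531) ≈ 59.422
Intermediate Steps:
sqrt(x(45, s(5, 2)) + 3483) = sqrt(48 + 3483) = sqrt(3531)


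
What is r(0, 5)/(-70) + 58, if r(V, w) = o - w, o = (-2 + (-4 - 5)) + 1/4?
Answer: 2329/40 ≈ 58.225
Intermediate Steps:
o = -43/4 (o = (-2 - 9) + 1/4 = -11 + 1/4 = -43/4 ≈ -10.750)
r(V, w) = -43/4 - w
r(0, 5)/(-70) + 58 = (-43/4 - 1*5)/(-70) + 58 = -(-43/4 - 5)/70 + 58 = -1/70*(-63/4) + 58 = 9/40 + 58 = 2329/40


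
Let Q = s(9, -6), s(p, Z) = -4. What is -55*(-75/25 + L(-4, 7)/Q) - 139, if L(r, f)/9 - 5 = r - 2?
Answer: -391/4 ≈ -97.750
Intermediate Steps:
Q = -4
L(r, f) = 27 + 9*r (L(r, f) = 45 + 9*(r - 2) = 45 + 9*(-2 + r) = 45 + (-18 + 9*r) = 27 + 9*r)
-55*(-75/25 + L(-4, 7)/Q) - 139 = -55*(-75/25 + (27 + 9*(-4))/(-4)) - 139 = -55*(-75*1/25 + (27 - 36)*(-¼)) - 139 = -55*(-3 - 9*(-¼)) - 139 = -55*(-3 + 9/4) - 139 = -55*(-¾) - 139 = 165/4 - 139 = -391/4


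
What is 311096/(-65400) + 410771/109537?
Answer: -901512394/895464975 ≈ -1.0068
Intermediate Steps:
311096/(-65400) + 410771/109537 = 311096*(-1/65400) + 410771*(1/109537) = -38887/8175 + 410771/109537 = -901512394/895464975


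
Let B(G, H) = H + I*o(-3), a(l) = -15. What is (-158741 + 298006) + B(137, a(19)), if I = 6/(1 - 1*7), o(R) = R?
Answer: 139253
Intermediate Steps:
I = -1 (I = 6/(1 - 7) = 6/(-6) = 6*(-⅙) = -1)
B(G, H) = 3 + H (B(G, H) = H - 1*(-3) = H + 3 = 3 + H)
(-158741 + 298006) + B(137, a(19)) = (-158741 + 298006) + (3 - 15) = 139265 - 12 = 139253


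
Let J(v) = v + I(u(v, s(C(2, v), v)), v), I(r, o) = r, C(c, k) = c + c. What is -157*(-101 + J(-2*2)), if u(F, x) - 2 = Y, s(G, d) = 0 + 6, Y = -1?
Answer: 16328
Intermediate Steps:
C(c, k) = 2*c
s(G, d) = 6
u(F, x) = 1 (u(F, x) = 2 - 1 = 1)
J(v) = 1 + v (J(v) = v + 1 = 1 + v)
-157*(-101 + J(-2*2)) = -157*(-101 + (1 - 2*2)) = -157*(-101 + (1 - 4)) = -157*(-101 - 3) = -157*(-104) = 16328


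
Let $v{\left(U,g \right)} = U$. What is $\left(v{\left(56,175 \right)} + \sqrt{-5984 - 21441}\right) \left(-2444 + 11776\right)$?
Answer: $522592 + 46660 i \sqrt{1097} \approx 5.2259 \cdot 10^{5} + 1.5454 \cdot 10^{6} i$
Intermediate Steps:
$\left(v{\left(56,175 \right)} + \sqrt{-5984 - 21441}\right) \left(-2444 + 11776\right) = \left(56 + \sqrt{-5984 - 21441}\right) \left(-2444 + 11776\right) = \left(56 + \sqrt{-27425}\right) 9332 = \left(56 + 5 i \sqrt{1097}\right) 9332 = 522592 + 46660 i \sqrt{1097}$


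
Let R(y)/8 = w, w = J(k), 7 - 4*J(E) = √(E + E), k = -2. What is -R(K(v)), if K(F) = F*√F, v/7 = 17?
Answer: -14 + 4*I ≈ -14.0 + 4.0*I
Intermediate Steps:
v = 119 (v = 7*17 = 119)
K(F) = F^(3/2)
J(E) = 7/4 - √2*√E/4 (J(E) = 7/4 - √(E + E)/4 = 7/4 - √2*√E/4)
w = 7/4 - I/2 (w = 7/4 - √2*√(-2)/4 = 7/4 - √2*I*√2/4 = 7/4 - I/2 ≈ 1.75 - 0.5*I)
R(y) = 14 - 4*I (R(y) = 8*(7/4 - I/2) = 14 - 4*I)
-R(K(v)) = -(14 - 4*I) = -14 + 4*I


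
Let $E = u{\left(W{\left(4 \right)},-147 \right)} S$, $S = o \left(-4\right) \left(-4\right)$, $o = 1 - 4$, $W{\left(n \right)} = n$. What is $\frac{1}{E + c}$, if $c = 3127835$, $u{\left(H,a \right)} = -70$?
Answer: $\frac{1}{3131195} \approx 3.1937 \cdot 10^{-7}$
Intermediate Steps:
$o = -3$ ($o = 1 - 4 = -3$)
$S = -48$ ($S = \left(-3\right) \left(-4\right) \left(-4\right) = 12 \left(-4\right) = -48$)
$E = 3360$ ($E = \left(-70\right) \left(-48\right) = 3360$)
$\frac{1}{E + c} = \frac{1}{3360 + 3127835} = \frac{1}{3131195}$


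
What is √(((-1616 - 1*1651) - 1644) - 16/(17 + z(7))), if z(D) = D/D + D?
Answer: I*√122791/5 ≈ 70.083*I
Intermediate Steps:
z(D) = 1 + D
√(((-1616 - 1*1651) - 1644) - 16/(17 + z(7))) = √(((-1616 - 1*1651) - 1644) - 16/(17 + (1 + 7))) = √(((-1616 - 1651) - 1644) - 16/(17 + 8)) = √((-3267 - 1644) - 16/25) = √(-4911 + (1/25)*(-16)) = √(-4911 - 16/25) = √(-122791/25) = I*√122791/5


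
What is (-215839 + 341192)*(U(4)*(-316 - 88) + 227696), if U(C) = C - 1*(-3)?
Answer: 28187878404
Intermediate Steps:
U(C) = 3 + C (U(C) = C + 3 = 3 + C)
(-215839 + 341192)*(U(4)*(-316 - 88) + 227696) = (-215839 + 341192)*((3 + 4)*(-316 - 88) + 227696) = 125353*(7*(-404) + 227696) = 125353*(-2828 + 227696) = 125353*224868 = 28187878404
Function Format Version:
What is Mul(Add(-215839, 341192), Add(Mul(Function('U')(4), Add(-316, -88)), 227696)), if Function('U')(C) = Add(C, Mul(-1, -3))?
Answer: 28187878404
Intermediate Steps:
Function('U')(C) = Add(3, C) (Function('U')(C) = Add(C, 3) = Add(3, C))
Mul(Add(-215839, 341192), Add(Mul(Function('U')(4), Add(-316, -88)), 227696)) = Mul(Add(-215839, 341192), Add(Mul(Add(3, 4), Add(-316, -88)), 227696)) = Mul(125353, Add(Mul(7, -404), 227696)) = Mul(125353, Add(-2828, 227696)) = Mul(125353, 224868) = 28187878404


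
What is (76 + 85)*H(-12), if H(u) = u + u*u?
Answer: 21252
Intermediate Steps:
H(u) = u + u²
(76 + 85)*H(-12) = (76 + 85)*(-12*(1 - 12)) = 161*(-12*(-11)) = 161*132 = 21252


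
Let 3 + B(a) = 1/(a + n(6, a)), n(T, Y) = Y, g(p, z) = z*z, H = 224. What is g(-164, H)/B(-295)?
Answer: -4229120/253 ≈ -16716.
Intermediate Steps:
g(p, z) = z²
B(a) = -3 + 1/(2*a) (B(a) = -3 + 1/(a + a) = -3 + 1/(2*a))
g(-164, H)/B(-295) = 224²/(-3 + (½)/(-295)) = 50176/(-3 + (½)*(-1/295)) = 50176/(-3 - 1/590) = 50176/(-1771/590) = 50176*(-590/1771) = -4229120/253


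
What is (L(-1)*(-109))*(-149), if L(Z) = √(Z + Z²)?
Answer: 0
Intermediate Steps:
(L(-1)*(-109))*(-149) = (√(-(1 - 1))*(-109))*(-149) = (√(-1*0)*(-109))*(-149) = (√0*(-109))*(-149) = (0*(-109))*(-149) = 0*(-149) = 0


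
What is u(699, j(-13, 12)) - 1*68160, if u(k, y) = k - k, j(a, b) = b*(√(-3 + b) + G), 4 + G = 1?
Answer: -68160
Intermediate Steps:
G = -3 (G = -4 + 1 = -3)
j(a, b) = b*(-3 + √(-3 + b)) (j(a, b) = b*(√(-3 + b) - 3) = b*(-3 + √(-3 + b)))
u(k, y) = 0
u(699, j(-13, 12)) - 1*68160 = 0 - 1*68160 = 0 - 68160 = -68160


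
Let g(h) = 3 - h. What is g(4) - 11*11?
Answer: -122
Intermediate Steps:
g(4) - 11*11 = (3 - 1*4) - 11*11 = (3 - 4) - 121 = -1 - 121 = -122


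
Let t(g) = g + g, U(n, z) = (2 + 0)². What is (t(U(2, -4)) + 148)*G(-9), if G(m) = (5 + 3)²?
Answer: 9984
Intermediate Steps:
U(n, z) = 4 (U(n, z) = 2² = 4)
G(m) = 64 (G(m) = 8² = 64)
t(g) = 2*g
(t(U(2, -4)) + 148)*G(-9) = (2*4 + 148)*64 = (8 + 148)*64 = 156*64 = 9984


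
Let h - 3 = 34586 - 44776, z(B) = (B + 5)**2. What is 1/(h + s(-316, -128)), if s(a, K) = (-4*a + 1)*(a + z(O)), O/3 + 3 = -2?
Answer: -1/283427 ≈ -3.5282e-6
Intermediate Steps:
O = -15 (O = -9 + 3*(-2) = -9 - 6 = -15)
z(B) = (5 + B)**2
h = -10187 (h = 3 + (34586 - 44776) = 3 - 10190 = -10187)
s(a, K) = (1 - 4*a)*(100 + a) (s(a, K) = (-4*a + 1)*(a + (5 - 15)**2) = (1 - 4*a)*(a + (-10)**2) = (1 - 4*a)*(a + 100) = (1 - 4*a)*(100 + a))
1/(h + s(-316, -128)) = 1/(-10187 + (100 - 399*(-316) - 4*(-316)**2)) = 1/(-10187 + (100 + 126084 - 4*99856)) = 1/(-10187 + (100 + 126084 - 399424)) = 1/(-10187 - 273240) = 1/(-283427) = -1/283427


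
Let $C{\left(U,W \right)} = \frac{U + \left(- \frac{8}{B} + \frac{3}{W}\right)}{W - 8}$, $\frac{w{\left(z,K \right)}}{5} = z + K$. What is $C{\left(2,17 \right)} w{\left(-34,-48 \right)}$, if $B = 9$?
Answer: $- \frac{80770}{1377} \approx -58.656$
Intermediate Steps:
$w{\left(z,K \right)} = 5 K + 5 z$ ($w{\left(z,K \right)} = 5 \left(z + K\right) = 5 \left(K + z\right) = 5 K + 5 z$)
$C{\left(U,W \right)} = \frac{- \frac{8}{9} + U + \frac{3}{W}}{-8 + W}$ ($C{\left(U,W \right)} = \frac{U + \left(- \frac{8}{9} + \frac{3}{W}\right)}{W - 8} = \frac{U + \left(\left(-8\right) \frac{1}{9} + \frac{3}{W}\right)}{-8 + W} = \frac{U - \left(\frac{8}{9} - \frac{3}{W}\right)}{-8 + W} = \frac{- \frac{8}{9} + U + \frac{3}{W}}{-8 + W}$)
$C{\left(2,17 \right)} w{\left(-34,-48 \right)} = \frac{3 - \frac{136}{9} + 2 \cdot 17}{17 \left(-8 + 17\right)} \left(5 \left(-48\right) + 5 \left(-34\right)\right) = \frac{3 - \frac{136}{9} + 34}{17 \cdot 9} \left(-240 - 170\right) = \frac{1}{17} \cdot \frac{1}{9} \cdot \frac{197}{9} \left(-410\right) = \frac{197}{1377} \left(-410\right) = - \frac{80770}{1377}$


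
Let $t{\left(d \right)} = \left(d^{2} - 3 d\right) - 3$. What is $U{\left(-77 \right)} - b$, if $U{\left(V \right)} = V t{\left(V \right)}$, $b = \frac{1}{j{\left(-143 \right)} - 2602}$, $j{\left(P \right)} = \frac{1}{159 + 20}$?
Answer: $- \frac{220810270194}{465757} \approx -4.7409 \cdot 10^{5}$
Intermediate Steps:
$t{\left(d \right)} = -3 + d^{2} - 3 d$
$j{\left(P \right)} = \frac{1}{179}$
$b = - \frac{179}{465757}$ ($b = \frac{1}{\frac{1}{179} - 2602} = \frac{1}{- \frac{465757}{179}} = - \frac{179}{465757} \approx -0.00038432$)
$U{\left(V \right)} = V \left(-3 + V^{2} - 3 V\right)$
$U{\left(-77 \right)} - b = - 77 \left(-3 + \left(-77\right)^{2} - -231\right) - - \frac{179}{465757} = - 77 \left(-3 + 5929 + 231\right) + \frac{179}{465757} = \left(-77\right) 6157 + \frac{179}{465757} = -474089 + \frac{179}{465757} = - \frac{220810270194}{465757}$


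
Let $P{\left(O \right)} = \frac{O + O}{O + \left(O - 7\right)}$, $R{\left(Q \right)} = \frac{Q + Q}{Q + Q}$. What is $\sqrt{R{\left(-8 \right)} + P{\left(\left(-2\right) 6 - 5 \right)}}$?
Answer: $\frac{5 \sqrt{123}}{41} \approx 1.3525$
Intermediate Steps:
$R{\left(Q \right)} = 1$ ($R{\left(Q \right)} = \frac{2 Q}{2 Q} = 2 Q \frac{1}{2 Q} = 1$)
$P{\left(O \right)} = \frac{2 O}{-7 + 2 O}$ ($P{\left(O \right)} = \frac{2 O}{O + \left(-7 + O\right)} = \frac{2 O}{-7 + 2 O}$)
$\sqrt{R{\left(-8 \right)} + P{\left(\left(-2\right) 6 - 5 \right)}} = \sqrt{1 + \frac{2 \left(\left(-2\right) 6 - 5\right)}{-7 + 2 \left(\left(-2\right) 6 - 5\right)}} = \sqrt{1 + \frac{2 \left(-12 - 5\right)}{-7 + 2 \left(-12 - 5\right)}} = \sqrt{1 + 2 \left(-17\right) \frac{1}{-7 + 2 \left(-17\right)}} = \sqrt{1 + 2 \left(-17\right) \frac{1}{-7 - 34}} = \sqrt{1 + 2 \left(-17\right) \frac{1}{-41}} = \sqrt{1 + 2 \left(-17\right) \left(- \frac{1}{41}\right)} = \sqrt{1 + \frac{34}{41}} = \sqrt{\frac{75}{41}} = \frac{5 \sqrt{123}}{41}$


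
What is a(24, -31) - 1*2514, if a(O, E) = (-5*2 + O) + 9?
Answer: -2491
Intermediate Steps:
a(O, E) = -1 + O (a(O, E) = (-10 + O) + 9 = -1 + O)
a(24, -31) - 1*2514 = (-1 + 24) - 1*2514 = 23 - 2514 = -2491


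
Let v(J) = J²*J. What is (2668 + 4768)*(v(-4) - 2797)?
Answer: -21274396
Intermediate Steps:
v(J) = J³
(2668 + 4768)*(v(-4) - 2797) = (2668 + 4768)*((-4)³ - 2797) = 7436*(-64 - 2797) = 7436*(-2861) = -21274396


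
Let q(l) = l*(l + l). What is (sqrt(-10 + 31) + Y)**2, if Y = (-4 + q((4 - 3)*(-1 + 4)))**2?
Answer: (196 + sqrt(21))**2 ≈ 40233.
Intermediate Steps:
q(l) = 2*l**2 (q(l) = l*(2*l) = 2*l**2)
Y = 196 (Y = (-4 + 2*((4 - 3)*(-1 + 4))**2)**2 = (-4 + 2*(1*3)**2)**2 = (-4 + 2*3**2)**2 = (-4 + 2*9)**2 = (-4 + 18)**2 = 14**2 = 196)
(sqrt(-10 + 31) + Y)**2 = (sqrt(-10 + 31) + 196)**2 = (sqrt(21) + 196)**2 = (196 + sqrt(21))**2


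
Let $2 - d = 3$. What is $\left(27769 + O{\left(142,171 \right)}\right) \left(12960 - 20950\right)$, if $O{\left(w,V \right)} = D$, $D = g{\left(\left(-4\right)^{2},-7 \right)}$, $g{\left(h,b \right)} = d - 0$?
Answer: $-221866320$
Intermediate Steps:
$d = -1$ ($d = 2 - 3 = -1$)
$g{\left(h,b \right)} = -1$ ($g{\left(h,b \right)} = -1 - 0 = -1 + 0 = -1$)
$D = -1$
$O{\left(w,V \right)} = -1$
$\left(27769 + O{\left(142,171 \right)}\right) \left(12960 - 20950\right) = \left(27769 - 1\right) \left(12960 - 20950\right) = 27768 \left(-7990\right) = -221866320$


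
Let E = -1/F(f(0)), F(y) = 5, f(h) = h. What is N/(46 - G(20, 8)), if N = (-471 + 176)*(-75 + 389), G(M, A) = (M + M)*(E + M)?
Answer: 46315/373 ≈ 124.17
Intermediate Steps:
E = -1/5 ≈ -0.20000
G(M, A) = 2*M*(-1/5 + M) (G(M, A) = (M + M)*(-1/5 + M) = (2*M)*(-1/5 + M) = 2*M*(-1/5 + M))
N = -92630 (N = -295*314 = -92630)
N/(46 - G(20, 8)) = -92630/(46 - 2*20*(-1 + 5*20)/5) = -92630/(46 - 2*20*(-1 + 100)/5) = -92630/(46 - 2*20*99/5) = -92630/(46 - 1*792) = -92630/(46 - 792) = -92630/(-746) = -92630*(-1/746) = 46315/373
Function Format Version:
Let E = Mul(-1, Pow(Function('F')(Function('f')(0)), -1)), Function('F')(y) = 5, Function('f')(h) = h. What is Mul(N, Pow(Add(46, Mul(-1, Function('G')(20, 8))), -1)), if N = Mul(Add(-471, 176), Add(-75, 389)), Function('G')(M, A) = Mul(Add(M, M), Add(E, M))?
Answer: Rational(46315, 373) ≈ 124.17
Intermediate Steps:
E = Rational(-1, 5) (E = Mul(-1, Pow(5, -1)) = Mul(-1, Rational(1, 5)) = Rational(-1, 5) ≈ -0.20000)
Function('G')(M, A) = Mul(2, M, Add(Rational(-1, 5), M)) (Function('G')(M, A) = Mul(Add(M, M), Add(Rational(-1, 5), M)) = Mul(Mul(2, M), Add(Rational(-1, 5), M)) = Mul(2, M, Add(Rational(-1, 5), M)))
N = -92630 (N = Mul(-295, 314) = -92630)
Mul(N, Pow(Add(46, Mul(-1, Function('G')(20, 8))), -1)) = Mul(-92630, Pow(Add(46, Mul(-1, Mul(Rational(2, 5), 20, Add(-1, Mul(5, 20))))), -1)) = Mul(-92630, Pow(Add(46, Mul(-1, Mul(Rational(2, 5), 20, Add(-1, 100)))), -1)) = Mul(-92630, Pow(Add(46, Mul(-1, Mul(Rational(2, 5), 20, 99))), -1)) = Mul(-92630, Pow(Add(46, Mul(-1, 792)), -1)) = Mul(-92630, Pow(Add(46, -792), -1)) = Mul(-92630, Pow(-746, -1)) = Mul(-92630, Rational(-1, 746)) = Rational(46315, 373)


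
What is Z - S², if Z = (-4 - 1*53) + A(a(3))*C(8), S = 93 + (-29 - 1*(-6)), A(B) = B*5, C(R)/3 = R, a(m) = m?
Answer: -4597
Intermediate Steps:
C(R) = 3*R
A(B) = 5*B
S = 70 (S = 93 + (-29 + 6) = 93 - 23 = 70)
Z = 303 (Z = (-4 - 1*53) + (5*3)*(3*8) = (-4 - 53) + 15*24 = -57 + 360 = 303)
Z - S² = 303 - 1*70² = 303 - 1*4900 = 303 - 4900 = -4597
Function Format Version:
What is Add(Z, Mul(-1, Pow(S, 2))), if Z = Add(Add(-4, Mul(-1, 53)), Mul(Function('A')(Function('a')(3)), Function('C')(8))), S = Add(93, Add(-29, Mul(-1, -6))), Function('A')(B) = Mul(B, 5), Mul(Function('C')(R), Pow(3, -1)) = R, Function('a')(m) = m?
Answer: -4597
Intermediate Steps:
Function('C')(R) = Mul(3, R)
Function('A')(B) = Mul(5, B)
S = 70 (S = Add(93, Add(-29, 6)) = Add(93, -23) = 70)
Z = 303 (Z = Add(Add(-4, Mul(-1, 53)), Mul(Mul(5, 3), Mul(3, 8))) = Add(Add(-4, -53), Mul(15, 24)) = Add(-57, 360) = 303)
Add(Z, Mul(-1, Pow(S, 2))) = Add(303, Mul(-1, Pow(70, 2))) = Add(303, Mul(-1, 4900)) = Add(303, -4900) = -4597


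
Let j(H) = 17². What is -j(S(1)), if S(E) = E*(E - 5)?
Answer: -289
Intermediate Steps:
S(E) = E*(-5 + E)
j(H) = 289
-j(S(1)) = -1*289 = -289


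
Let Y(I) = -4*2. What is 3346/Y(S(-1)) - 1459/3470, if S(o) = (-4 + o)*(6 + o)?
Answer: -2905573/6940 ≈ -418.67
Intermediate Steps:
Y(I) = -8
3346/Y(S(-1)) - 1459/3470 = 3346/(-8) - 1459/3470 = 3346*(-⅛) - 1459*1/3470 = -1673/4 - 1459/3470 = -2905573/6940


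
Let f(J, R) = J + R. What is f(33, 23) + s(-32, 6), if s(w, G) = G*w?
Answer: -136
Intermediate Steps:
f(33, 23) + s(-32, 6) = (33 + 23) + 6*(-32) = 56 - 192 = -136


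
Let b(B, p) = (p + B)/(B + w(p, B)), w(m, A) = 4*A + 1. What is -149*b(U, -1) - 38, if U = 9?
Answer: -1470/23 ≈ -63.913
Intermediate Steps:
w(m, A) = 1 + 4*A
b(B, p) = (B + p)/(1 + 5*B) (b(B, p) = (p + B)/(B + (1 + 4*B)) = (B + p)/(1 + 5*B))
-149*b(U, -1) - 38 = -149*(9 - 1)/(1 + 5*9) - 38 = -149*8/(1 + 45) - 38 = -149*8/46 - 38 = -149*4/23 - 38 = -596/23 - 38 = -1470/23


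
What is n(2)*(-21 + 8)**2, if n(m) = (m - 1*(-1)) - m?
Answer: 169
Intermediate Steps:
n(m) = 1 (n(m) = (m + 1) - m = (1 + m) - m = 1)
n(2)*(-21 + 8)**2 = 1*(-21 + 8)**2 = 1*(-13)**2 = 1*169 = 169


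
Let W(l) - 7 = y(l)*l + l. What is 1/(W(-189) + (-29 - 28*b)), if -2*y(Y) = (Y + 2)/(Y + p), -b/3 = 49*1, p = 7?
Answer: 52/208109 ≈ 0.00024987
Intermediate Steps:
b = -147 ≈ -147.00
y(Y) = -(2 + Y)/(2*(7 + Y)) (y(Y) = -(Y + 2)/(2*(Y + 7)) = -(2 + Y)/(2*(7 + Y)))
W(l) = 7 + l + l*(-2 - l)/(2*(7 + l)) (W(l) = 7 + (((-2 - l)/(2*(7 + l)))*l + l) = 7 + (l*(-2 - l)/(2*(7 + l)) + l) = 7 + (l + l*(-2 - l)/(2*(7 + l))) = 7 + l + l*(-2 - l)/(2*(7 + l)))
1/(W(-189) + (-29 - 28*b)) = 1/((98 + (-189)² + 26*(-189))/(2*(7 - 189)) + (-29 - 28*(-147))) = 1/((½)*(98 + 35721 - 4914)/(-182) + (-29 + 4116)) = 1/((½)*(-1/182)*30905 + 4087) = 1/(-4415/52 + 4087) = 1/(208109/52) = 52/208109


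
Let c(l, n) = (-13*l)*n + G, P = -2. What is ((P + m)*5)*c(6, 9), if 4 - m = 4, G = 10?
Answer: 6920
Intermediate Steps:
m = 0 (m = 4 - 1*4 = 4 - 4 = 0)
c(l, n) = 10 - 13*l*n (c(l, n) = (-13*l)*n + 10 = -13*l*n + 10 = 10 - 13*l*n)
((P + m)*5)*c(6, 9) = ((-2 + 0)*5)*(10 - 13*6*9) = (-2*5)*(10 - 702) = -10*(-692) = 6920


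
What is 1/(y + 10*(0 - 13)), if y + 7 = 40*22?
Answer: 1/743 ≈ 0.0013459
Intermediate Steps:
y = 873 (y = -7 + 40*22 = -7 + 880 = 873)
1/(y + 10*(0 - 13)) = 1/(873 + 10*(0 - 13)) = 1/(873 + 10*(-13)) = 1/(873 - 130) = 1/743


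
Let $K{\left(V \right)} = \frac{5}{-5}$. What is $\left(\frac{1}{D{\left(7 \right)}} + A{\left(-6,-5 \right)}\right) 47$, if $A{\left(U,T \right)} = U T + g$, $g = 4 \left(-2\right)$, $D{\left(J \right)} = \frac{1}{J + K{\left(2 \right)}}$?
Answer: $1316$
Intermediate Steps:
$K{\left(V \right)} = -1$ ($K{\left(V \right)} = 5 \left(- \frac{1}{5}\right) = -1$)
$D{\left(J \right)} = \frac{1}{-1 + J}$ ($D{\left(J \right)} = \frac{1}{J - 1} = \frac{1}{-1 + J}$)
$g = -8$
$A{\left(U,T \right)} = -8 + T U$ ($A{\left(U,T \right)} = U T - 8 = T U - 8 = -8 + T U$)
$\left(\frac{1}{D{\left(7 \right)}} + A{\left(-6,-5 \right)}\right) 47 = \left(\frac{1}{\frac{1}{-1 + 7}} - -22\right) 47 = \left(\frac{1}{\frac{1}{6}} + \left(-8 + 30\right)\right) 47 = \left(\frac{1}{\frac{1}{6}} + 22\right) 47 = \left(6 + 22\right) 47 = 28 \cdot 47 = 1316$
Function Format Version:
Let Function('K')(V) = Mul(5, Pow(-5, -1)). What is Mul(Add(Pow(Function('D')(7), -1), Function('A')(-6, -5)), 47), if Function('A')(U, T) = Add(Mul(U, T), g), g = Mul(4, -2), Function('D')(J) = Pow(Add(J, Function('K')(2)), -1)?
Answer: 1316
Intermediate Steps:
Function('K')(V) = -1 (Function('K')(V) = Mul(5, Rational(-1, 5)) = -1)
Function('D')(J) = Pow(Add(-1, J), -1) (Function('D')(J) = Pow(Add(J, -1), -1) = Pow(Add(-1, J), -1))
g = -8
Function('A')(U, T) = Add(-8, Mul(T, U)) (Function('A')(U, T) = Add(Mul(U, T), -8) = Add(Mul(T, U), -8) = Add(-8, Mul(T, U)))
Mul(Add(Pow(Function('D')(7), -1), Function('A')(-6, -5)), 47) = Mul(Add(Pow(Pow(Add(-1, 7), -1), -1), Add(-8, Mul(-5, -6))), 47) = Mul(Add(Pow(Pow(6, -1), -1), Add(-8, 30)), 47) = Mul(Add(Pow(Rational(1, 6), -1), 22), 47) = Mul(Add(6, 22), 47) = Mul(28, 47) = 1316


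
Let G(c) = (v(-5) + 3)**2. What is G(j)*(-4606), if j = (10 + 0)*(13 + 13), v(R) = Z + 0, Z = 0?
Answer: -41454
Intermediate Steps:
v(R) = 0 (v(R) = 0 + 0 = 0)
j = 260 (j = 10*26 = 260)
G(c) = 9 (G(c) = (0 + 3)**2 = 3**2 = 9)
G(j)*(-4606) = 9*(-4606) = -41454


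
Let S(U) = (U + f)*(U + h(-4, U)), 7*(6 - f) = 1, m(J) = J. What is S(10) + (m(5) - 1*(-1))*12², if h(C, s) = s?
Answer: 8268/7 ≈ 1181.1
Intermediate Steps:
f = 41/7 (f = 6 - ⅐*1 = 6 - ⅐ = 41/7 ≈ 5.8571)
S(U) = 2*U*(41/7 + U) (S(U) = (U + 41/7)*(U + U) = (41/7 + U)*(2*U) = 2*U*(41/7 + U))
S(10) + (m(5) - 1*(-1))*12² = (2/7)*10*(41 + 7*10) + (5 - 1*(-1))*12² = (2/7)*10*(41 + 70) + (5 + 1)*144 = (2/7)*10*111 + 6*144 = 2220/7 + 864 = 8268/7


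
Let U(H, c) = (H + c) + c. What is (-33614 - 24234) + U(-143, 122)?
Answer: -57747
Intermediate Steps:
U(H, c) = H + 2*c
(-33614 - 24234) + U(-143, 122) = (-33614 - 24234) + (-143 + 2*122) = -57848 + (-143 + 244) = -57848 + 101 = -57747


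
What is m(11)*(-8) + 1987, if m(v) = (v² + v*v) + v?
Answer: -37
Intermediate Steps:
m(v) = v + 2*v² (m(v) = (v² + v²) + v = 2*v² + v = v + 2*v²)
m(11)*(-8) + 1987 = (11*(1 + 2*11))*(-8) + 1987 = (11*(1 + 22))*(-8) + 1987 = (11*23)*(-8) + 1987 = 253*(-8) + 1987 = -2024 + 1987 = -37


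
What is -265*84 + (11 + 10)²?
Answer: -21819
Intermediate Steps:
-265*84 + (11 + 10)² = -22260 + 21² = -22260 + 441 = -21819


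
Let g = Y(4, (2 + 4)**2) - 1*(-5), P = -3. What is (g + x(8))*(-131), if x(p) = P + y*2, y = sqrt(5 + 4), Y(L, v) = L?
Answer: -1572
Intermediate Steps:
y = 3 (y = sqrt(9) = 3)
x(p) = 3 (x(p) = -3 + 3*2 = -3 + 6 = 3)
g = 9 (g = 4 - 1*(-5) = 4 + 5 = 9)
(g + x(8))*(-131) = (9 + 3)*(-131) = 12*(-131) = -1572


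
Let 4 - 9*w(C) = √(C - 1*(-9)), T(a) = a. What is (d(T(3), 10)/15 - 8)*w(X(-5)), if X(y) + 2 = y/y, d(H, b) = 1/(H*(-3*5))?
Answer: -21604/6075 + 10802*√2/6075 ≈ -1.0416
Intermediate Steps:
d(H, b) = -1/(15*H) (d(H, b) = 1/(H*(-15)) = 1/(-15*H) = -1/(15*H))
X(y) = -1 (X(y) = -2 + y/y = -2 + 1 = -1)
w(C) = 4/9 - √(9 + C)/9 (w(C) = 4/9 - √(C - 1*(-9))/9 = 4/9 - √(C + 9)/9 = 4/9 - √(9 + C)/9)
(d(T(3), 10)/15 - 8)*w(X(-5)) = (-1/15/3/15 - 8)*(4/9 - √(9 - 1)/9) = (-1/15*⅓*(1/15) - 8)*(4/9 - 2*√2/9) = (-1/45*1/15 - 8)*(4/9 - 2*√2/9) = (-1/675 - 8)*(4/9 - 2*√2/9) = -5401*(4/9 - 2*√2/9)/675 = -21604/6075 + 10802*√2/6075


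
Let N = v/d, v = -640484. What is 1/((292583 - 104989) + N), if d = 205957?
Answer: 205957/38635656974 ≈ 5.3308e-6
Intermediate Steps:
N = -640484/205957 ≈ -3.1098
1/((292583 - 104989) + N) = 1/((292583 - 104989) - 640484/205957) = 1/(187594 - 640484/205957) = 1/(38635656974/205957) = 205957/38635656974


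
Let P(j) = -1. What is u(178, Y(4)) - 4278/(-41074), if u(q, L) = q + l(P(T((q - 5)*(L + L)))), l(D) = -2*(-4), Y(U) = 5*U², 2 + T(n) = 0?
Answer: 3822021/20537 ≈ 186.10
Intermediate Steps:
T(n) = -2 (T(n) = -2 + 0 = -2)
l(D) = 8
u(q, L) = 8 + q (u(q, L) = q + 8 = 8 + q)
u(178, Y(4)) - 4278/(-41074) = (8 + 178) - 4278/(-41074) = 186 - 4278*(-1)/41074 = 186 - 1*(-2139/20537) = 186 + 2139/20537 = 3822021/20537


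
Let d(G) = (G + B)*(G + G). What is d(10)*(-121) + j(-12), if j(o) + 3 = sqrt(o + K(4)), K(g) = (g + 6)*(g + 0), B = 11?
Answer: -50823 + 2*sqrt(7) ≈ -50818.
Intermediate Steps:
K(g) = g*(6 + g) (K(g) = (6 + g)*g = g*(6 + g))
j(o) = -3 + sqrt(40 + o) (j(o) = -3 + sqrt(o + 4*(6 + 4)) = -3 + sqrt(o + 4*10) = -3 + sqrt(o + 40) = -3 + sqrt(40 + o))
d(G) = 2*G*(11 + G) (d(G) = (G + 11)*(G + G) = (11 + G)*(2*G) = 2*G*(11 + G))
d(10)*(-121) + j(-12) = (2*10*(11 + 10))*(-121) + (-3 + sqrt(40 - 12)) = (2*10*21)*(-121) + (-3 + sqrt(28)) = 420*(-121) + (-3 + 2*sqrt(7)) = -50820 + (-3 + 2*sqrt(7)) = -50823 + 2*sqrt(7)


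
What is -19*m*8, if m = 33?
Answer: -5016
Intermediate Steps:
-19*m*8 = -19*33*8 = -627*8 = -5016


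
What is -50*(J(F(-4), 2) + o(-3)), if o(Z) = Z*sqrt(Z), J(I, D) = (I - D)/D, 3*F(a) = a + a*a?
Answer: -50 + 150*I*sqrt(3) ≈ -50.0 + 259.81*I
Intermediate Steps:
F(a) = a/3 + a**2/3 (F(a) = (a + a*a)/3 = (a + a**2)/3 = a/3 + a**2/3)
J(I, D) = (I - D)/D
o(Z) = Z**(3/2)
-50*(J(F(-4), 2) + o(-3)) = -50*(((1/3)*(-4)*(1 - 4) - 1*2)/2 + (-3)**(3/2)) = -50*(((1/3)*(-4)*(-3) - 2)/2 - 3*I*sqrt(3)) = -50*((4 - 2)/2 - 3*I*sqrt(3)) = -50*((1/2)*2 - 3*I*sqrt(3)) = -50*(1 - 3*I*sqrt(3)) = -50 + 150*I*sqrt(3)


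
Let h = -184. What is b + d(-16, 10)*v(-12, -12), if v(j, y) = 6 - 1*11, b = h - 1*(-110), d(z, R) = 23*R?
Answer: -1224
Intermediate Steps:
b = -74 (b = -184 - 1*(-110) = -184 + 110 = -74)
v(j, y) = -5 (v(j, y) = 6 - 11 = -5)
b + d(-16, 10)*v(-12, -12) = -74 + (23*10)*(-5) = -74 + 230*(-5) = -74 - 1150 = -1224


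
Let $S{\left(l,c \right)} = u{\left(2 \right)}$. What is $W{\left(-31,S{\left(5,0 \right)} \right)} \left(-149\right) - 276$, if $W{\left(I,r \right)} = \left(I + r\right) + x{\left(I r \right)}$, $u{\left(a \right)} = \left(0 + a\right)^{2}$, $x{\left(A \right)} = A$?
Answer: $22223$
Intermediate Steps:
$u{\left(a \right)} = a^{2}$
$S{\left(l,c \right)} = 4$ ($S{\left(l,c \right)} = 2^{2} = 4$)
$W{\left(I,r \right)} = I + r + I r$ ($W{\left(I,r \right)} = \left(I + r\right) + I r = I + r + I r$)
$W{\left(-31,S{\left(5,0 \right)} \right)} \left(-149\right) - 276 = \left(-31 + 4 - 124\right) \left(-149\right) - 276 = \left(-151\right) \left(-149\right) - 276 = 22499 - 276 = 22223$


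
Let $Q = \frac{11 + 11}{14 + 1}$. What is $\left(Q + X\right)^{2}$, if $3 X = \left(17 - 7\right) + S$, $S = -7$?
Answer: $\frac{1369}{225} \approx 6.0844$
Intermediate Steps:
$Q = \frac{22}{15} \approx 1.4667$
$X = 1$ ($X = \frac{\left(17 - 7\right) - 7}{3} = \frac{10 - 7}{3} = \frac{1}{3} \cdot 3 = 1$)
$\left(Q + X\right)^{2} = \left(\frac{22}{15} + 1\right)^{2} = \left(\frac{37}{15}\right)^{2} = \frac{1369}{225}$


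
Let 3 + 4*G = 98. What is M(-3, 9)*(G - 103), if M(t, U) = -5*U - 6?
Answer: 16167/4 ≈ 4041.8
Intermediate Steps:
M(t, U) = -6 - 5*U
G = 95/4 (G = -¾ + (¼)*98 = -¾ + 49/2 = 95/4 ≈ 23.750)
M(-3, 9)*(G - 103) = (-6 - 5*9)*(95/4 - 103) = (-6 - 45)*(-317/4) = -51*(-317/4) = 16167/4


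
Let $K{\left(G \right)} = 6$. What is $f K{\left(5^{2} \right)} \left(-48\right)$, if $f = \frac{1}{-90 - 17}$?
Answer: $\frac{288}{107} \approx 2.6916$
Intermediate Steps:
$f = - \frac{1}{107}$ ($f = \frac{1}{-107} = - \frac{1}{107} \approx -0.0093458$)
$f K{\left(5^{2} \right)} \left(-48\right) = \left(- \frac{1}{107}\right) 6 \left(-48\right) = \left(- \frac{6}{107}\right) \left(-48\right) = \frac{288}{107}$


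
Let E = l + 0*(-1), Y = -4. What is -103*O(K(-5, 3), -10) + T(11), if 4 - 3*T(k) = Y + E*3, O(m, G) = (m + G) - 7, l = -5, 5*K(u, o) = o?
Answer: 25453/15 ≈ 1696.9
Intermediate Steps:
K(u, o) = o/5
O(m, G) = -7 + G + m (O(m, G) = (G + m) - 7 = -7 + G + m)
E = -5 (E = -5 + 0*(-1) = -5 + 0 = -5)
T(k) = 23/3 (T(k) = 4/3 - (-4 - 5*3)/3 = 4/3 - (-4 - 15)/3 = 4/3 - 1/3*(-19) = 4/3 + 19/3 = 23/3)
-103*O(K(-5, 3), -10) + T(11) = -103*(-7 - 10 + (1/5)*3) + 23/3 = -103*(-7 - 10 + 3/5) + 23/3 = -103*(-82/5) + 23/3 = 8446/5 + 23/3 = 25453/15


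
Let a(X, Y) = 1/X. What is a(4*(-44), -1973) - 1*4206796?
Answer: -740396097/176 ≈ -4.2068e+6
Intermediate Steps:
a(4*(-44), -1973) - 1*4206796 = 1/(4*(-44)) - 1*4206796 = 1/(-176) - 4206796 = -1/176 - 4206796 = -740396097/176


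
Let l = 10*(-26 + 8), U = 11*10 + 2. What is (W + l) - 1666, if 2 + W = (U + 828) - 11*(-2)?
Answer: -886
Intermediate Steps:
U = 112 (U = 110 + 2 = 112)
l = -180 (l = 10*(-18) = -180)
W = 960 (W = -2 + ((112 + 828) - 11*(-2)) = -2 + (940 + 22) = -2 + 962 = 960)
(W + l) - 1666 = (960 - 180) - 1666 = 780 - 1666 = -886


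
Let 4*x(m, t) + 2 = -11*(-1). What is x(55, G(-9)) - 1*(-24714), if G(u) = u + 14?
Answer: 98865/4 ≈ 24716.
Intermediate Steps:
G(u) = 14 + u
x(m, t) = 9/4 (x(m, t) = -½ + (-11*(-1))/4 = -½ + (¼)*11 = -½ + 11/4 = 9/4)
x(55, G(-9)) - 1*(-24714) = 9/4 - 1*(-24714) = 9/4 + 24714 = 98865/4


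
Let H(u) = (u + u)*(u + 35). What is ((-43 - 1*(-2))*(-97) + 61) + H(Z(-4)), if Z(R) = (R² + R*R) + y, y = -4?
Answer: 7566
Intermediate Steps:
Z(R) = -4 + 2*R² (Z(R) = (R² + R*R) - 4 = (R² + R²) - 4 = 2*R² - 4 = -4 + 2*R²)
H(u) = 2*u*(35 + u) (H(u) = (2*u)*(35 + u) = 2*u*(35 + u))
((-43 - 1*(-2))*(-97) + 61) + H(Z(-4)) = ((-43 - 1*(-2))*(-97) + 61) + 2*(-4 + 2*(-4)²)*(35 + (-4 + 2*(-4)²)) = ((-43 + 2)*(-97) + 61) + 2*(-4 + 2*16)*(35 + (-4 + 2*16)) = (-41*(-97) + 61) + 2*(-4 + 32)*(35 + (-4 + 32)) = (3977 + 61) + 2*28*(35 + 28) = 4038 + 2*28*63 = 4038 + 3528 = 7566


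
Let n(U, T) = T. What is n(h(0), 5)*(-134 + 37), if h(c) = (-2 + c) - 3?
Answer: -485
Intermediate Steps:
h(c) = -5 + c
n(h(0), 5)*(-134 + 37) = 5*(-134 + 37) = 5*(-97) = -485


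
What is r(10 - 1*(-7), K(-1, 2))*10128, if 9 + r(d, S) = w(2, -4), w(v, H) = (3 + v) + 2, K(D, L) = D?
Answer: -20256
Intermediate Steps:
w(v, H) = 5 + v
r(d, S) = -2 (r(d, S) = -9 + (5 + 2) = -9 + 7 = -2)
r(10 - 1*(-7), K(-1, 2))*10128 = -2*10128 = -20256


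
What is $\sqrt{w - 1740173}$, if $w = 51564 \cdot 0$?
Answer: $i \sqrt{1740173} \approx 1319.2 i$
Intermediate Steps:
$w = 0$
$\sqrt{w - 1740173} = \sqrt{0 - 1740173} = \sqrt{-1740173} = i \sqrt{1740173}$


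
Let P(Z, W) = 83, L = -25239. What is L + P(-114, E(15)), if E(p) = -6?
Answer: -25156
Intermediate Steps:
L + P(-114, E(15)) = -25239 + 83 = -25156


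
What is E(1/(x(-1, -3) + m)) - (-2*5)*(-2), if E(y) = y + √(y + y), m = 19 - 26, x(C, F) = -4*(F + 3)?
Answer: -141/7 + I*√14/7 ≈ -20.143 + 0.53452*I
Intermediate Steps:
x(C, F) = -12 - 4*F (x(C, F) = -4*(3 + F) = -12 - 4*F)
m = -7
E(y) = y + √2*√y (E(y) = y + √(2*y) = y + √2*√y)
E(1/(x(-1, -3) + m)) - (-2*5)*(-2) = (1/((-12 - 4*(-3)) - 7) + √2*√(1/((-12 - 4*(-3)) - 7))) - (-2*5)*(-2) = (1/((-12 + 12) - 7) + √2*√(1/((-12 + 12) - 7))) - (-10)*(-2) = (1/(0 - 7) + √2*√(1/(0 - 7))) - 1*20 = (1/(-7) + √2*√(1/(-7))) - 20 = (-⅐ + √2*√(-⅐)) - 20 = (-⅐ + √2*(I*√7/7)) - 20 = (-⅐ + I*√14/7) - 20 = -141/7 + I*√14/7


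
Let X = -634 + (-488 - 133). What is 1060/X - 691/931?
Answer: -370813/233681 ≈ -1.5868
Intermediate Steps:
X = -1255 (X = -634 - 621 = -1255)
1060/X - 691/931 = 1060/(-1255) - 691/931 = 1060*(-1/1255) - 691*1/931 = -212/251 - 691/931 = -370813/233681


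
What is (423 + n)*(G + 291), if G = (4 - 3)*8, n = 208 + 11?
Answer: 191958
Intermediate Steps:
n = 219
G = 8 (G = 1*8 = 8)
(423 + n)*(G + 291) = (423 + 219)*(8 + 291) = 642*299 = 191958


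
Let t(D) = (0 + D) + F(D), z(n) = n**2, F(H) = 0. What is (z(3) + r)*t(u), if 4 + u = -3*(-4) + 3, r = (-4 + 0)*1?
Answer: 55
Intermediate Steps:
r = -4 (r = -4*1 = -4)
u = 11 (u = -4 + (-3*(-4) + 3) = -4 + (12 + 3) = -4 + 15 = 11)
t(D) = D (t(D) = (0 + D) + 0 = D + 0 = D)
(z(3) + r)*t(u) = (3**2 - 4)*11 = (9 - 4)*11 = 5*11 = 55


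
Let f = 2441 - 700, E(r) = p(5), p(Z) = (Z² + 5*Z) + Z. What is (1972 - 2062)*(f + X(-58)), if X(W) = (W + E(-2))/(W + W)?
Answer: -9088155/58 ≈ -1.5669e+5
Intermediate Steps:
p(Z) = Z² + 6*Z
E(r) = 55 (E(r) = 5*(6 + 5) = 5*11 = 55)
X(W) = (55 + W)/(2*W) (X(W) = (W + 55)/(W + W) = (55 + W)/((2*W)) = (55 + W)*(1/(2*W)) = (55 + W)/(2*W))
f = 1741
(1972 - 2062)*(f + X(-58)) = (1972 - 2062)*(1741 + (½)*(55 - 58)/(-58)) = -90*(1741 + (½)*(-1/58)*(-3)) = -90*(1741 + 3/116) = -90*201959/116 = -9088155/58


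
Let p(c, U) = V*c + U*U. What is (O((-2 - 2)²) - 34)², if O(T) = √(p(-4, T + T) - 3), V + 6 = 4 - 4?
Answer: (34 - √1045)² ≈ 2.8007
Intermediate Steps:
V = -6 (V = -6 + (4 - 4) = -6 + 0 = -6)
p(c, U) = U² - 6*c (p(c, U) = -6*c + U*U = -6*c + U² = U² - 6*c)
O(T) = √(21 + 4*T²) (O(T) = √(((T + T)² - 6*(-4)) - 3) = √(((2*T)² + 24) - 3) = √((4*T² + 24) - 3) = √((24 + 4*T²) - 3) = √(21 + 4*T²))
(O((-2 - 2)²) - 34)² = (√(21 + 4*((-2 - 2)²)²) - 34)² = (√(21 + 4*((-4)²)²) - 34)² = (√(21 + 4*16²) - 34)² = (√(21 + 4*256) - 34)² = (√(21 + 1024) - 34)² = (√1045 - 34)² = (-34 + √1045)²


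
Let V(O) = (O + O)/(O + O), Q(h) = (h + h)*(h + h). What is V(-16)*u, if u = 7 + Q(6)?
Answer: 151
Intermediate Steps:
Q(h) = 4*h² (Q(h) = (2*h)*(2*h) = 4*h²)
V(O) = 1 (V(O) = (2*O)/((2*O)) = (2*O)*(1/(2*O)) = 1)
u = 151 (u = 7 + 4*6² = 7 + 4*36 = 7 + 144 = 151)
V(-16)*u = 1*151 = 151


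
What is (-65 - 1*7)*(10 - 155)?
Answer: 10440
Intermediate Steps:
(-65 - 1*7)*(10 - 155) = (-65 - 7)*(-145) = -72*(-145) = 10440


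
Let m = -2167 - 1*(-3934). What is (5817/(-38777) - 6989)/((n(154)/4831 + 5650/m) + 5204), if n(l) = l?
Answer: -1156757063303895/861835754572876 ≈ -1.3422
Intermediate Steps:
m = 1767 (m = -2167 + 3934 = 1767)
(5817/(-38777) - 6989)/((n(154)/4831 + 5650/m) + 5204) = (5817/(-38777) - 6989)/((154/4831 + 5650/1767) + 5204) = (5817*(-1/38777) - 6989)/((154*(1/4831) + 5650*(1/1767)) + 5204) = (-5817/38777 - 6989)/((154/4831 + 5650/1767) + 5204) = -271018270/(38777*(27567268/8536377 + 5204)) = -271018270/(38777*44450873176/8536377) = -271018270/38777*8536377/44450873176 = -1156757063303895/861835754572876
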